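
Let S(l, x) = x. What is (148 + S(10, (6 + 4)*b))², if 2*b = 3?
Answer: 26569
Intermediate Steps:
b = 3/2 (b = (½)*3 = 3/2 ≈ 1.5000)
(148 + S(10, (6 + 4)*b))² = (148 + (6 + 4)*(3/2))² = (148 + 10*(3/2))² = (148 + 15)² = 163² = 26569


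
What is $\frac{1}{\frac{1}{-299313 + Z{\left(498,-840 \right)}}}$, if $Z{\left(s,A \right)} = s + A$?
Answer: $-299655$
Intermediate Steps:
$Z{\left(s,A \right)} = A + s$
$\frac{1}{\frac{1}{-299313 + Z{\left(498,-840 \right)}}} = \frac{1}{\frac{1}{-299313 + \left(-840 + 498\right)}} = \frac{1}{\frac{1}{-299313 - 342}} = \frac{1}{\frac{1}{-299655}} = \frac{1}{- \frac{1}{299655}} = -299655$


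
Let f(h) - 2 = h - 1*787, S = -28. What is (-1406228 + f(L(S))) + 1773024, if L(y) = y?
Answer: 365983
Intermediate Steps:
f(h) = -785 + h (f(h) = 2 + (h - 1*787) = 2 + (h - 787) = 2 + (-787 + h) = -785 + h)
(-1406228 + f(L(S))) + 1773024 = (-1406228 + (-785 - 28)) + 1773024 = (-1406228 - 813) + 1773024 = -1407041 + 1773024 = 365983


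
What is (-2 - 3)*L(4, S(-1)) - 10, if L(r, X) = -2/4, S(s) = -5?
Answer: -15/2 ≈ -7.5000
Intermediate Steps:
L(r, X) = -1/2 (L(r, X) = -2*1/4 = -1/2)
(-2 - 3)*L(4, S(-1)) - 10 = (-2 - 3)*(-1/2) - 10 = -5*(-1/2) - 10 = 5/2 - 10 = -15/2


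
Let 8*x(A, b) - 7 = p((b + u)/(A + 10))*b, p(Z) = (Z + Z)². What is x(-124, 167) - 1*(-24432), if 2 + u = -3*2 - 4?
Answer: 319535731/12996 ≈ 24587.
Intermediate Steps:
u = -12 (u = -2 + (-3*2 - 4) = -2 + (-6 - 4) = -2 - 10 = -12)
p(Z) = 4*Z² (p(Z) = (2*Z)² = 4*Z²)
x(A, b) = 7/8 + b*(-12 + b)²/(2*(10 + A)²) (x(A, b) = 7/8 + ((4*((b - 12)/(A + 10))²)*b)/8 = 7/8 + ((4*((-12 + b)/(10 + A))²)*b)/8 = 7/8 + ((4*((-12 + b)²/(10 + A)²))*b)/8 = 7/8 + ((4*(-12 + b)²/(10 + A)²)*b)/8 = 7/8 + (4*b*(-12 + b)²/(10 + A)²)/8 = 7/8 + b*(-12 + b)²/(2*(10 + A)²))
x(-124, 167) - 1*(-24432) = (7/8 + (½)*167*(-12 + 167)²/(10 - 124)²) - 1*(-24432) = (7/8 + (½)*167*155²/(-114)²) + 24432 = (7/8 + (½)*167*24025*(1/12996)) + 24432 = (7/8 + 4012175/25992) + 24432 = 2017459/12996 + 24432 = 319535731/12996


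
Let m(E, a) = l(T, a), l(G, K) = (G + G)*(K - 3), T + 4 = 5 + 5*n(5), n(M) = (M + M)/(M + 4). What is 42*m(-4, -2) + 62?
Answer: -8074/3 ≈ -2691.3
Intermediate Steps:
n(M) = 2*M/(4 + M) (n(M) = (2*M)/(4 + M) = 2*M/(4 + M))
T = 59/9 (T = -4 + (5 + 5*(2*5/(4 + 5))) = -4 + (5 + 5*(2*5/9)) = -4 + (5 + 5*(2*5*(⅑))) = -4 + (5 + 5*(10/9)) = -4 + (5 + 50/9) = -4 + 95/9 = 59/9 ≈ 6.5556)
l(G, K) = 2*G*(-3 + K) (l(G, K) = (2*G)*(-3 + K) = 2*G*(-3 + K))
m(E, a) = -118/3 + 118*a/9 (m(E, a) = 2*(59/9)*(-3 + a) = -118/3 + 118*a/9)
42*m(-4, -2) + 62 = 42*(-118/3 + (118/9)*(-2)) + 62 = 42*(-118/3 - 236/9) + 62 = 42*(-590/9) + 62 = -8260/3 + 62 = -8074/3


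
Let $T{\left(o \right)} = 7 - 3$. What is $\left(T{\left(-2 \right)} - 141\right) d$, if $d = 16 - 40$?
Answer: $3288$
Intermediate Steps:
$d = -24$
$T{\left(o \right)} = 4$
$\left(T{\left(-2 \right)} - 141\right) d = \left(4 - 141\right) \left(-24\right) = \left(-137\right) \left(-24\right) = 3288$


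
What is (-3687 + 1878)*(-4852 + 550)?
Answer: 7782318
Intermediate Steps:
(-3687 + 1878)*(-4852 + 550) = -1809*(-4302) = 7782318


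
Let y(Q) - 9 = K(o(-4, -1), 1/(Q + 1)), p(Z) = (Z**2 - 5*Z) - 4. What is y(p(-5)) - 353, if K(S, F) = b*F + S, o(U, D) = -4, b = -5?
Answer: -16361/47 ≈ -348.11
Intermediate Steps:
p(Z) = -4 + Z**2 - 5*Z
K(S, F) = S - 5*F (K(S, F) = -5*F + S = S - 5*F)
y(Q) = 5 - 5/(1 + Q) (y(Q) = 9 + (-4 - 5/(Q + 1)) = 9 + (-4 - 5/(1 + Q)) = 5 - 5/(1 + Q))
y(p(-5)) - 353 = 5*(-4 + (-5)**2 - 5*(-5))/(1 + (-4 + (-5)**2 - 5*(-5))) - 353 = 5*(-4 + 25 + 25)/(1 + (-4 + 25 + 25)) - 353 = 5*46/(1 + 46) - 353 = 5*46/47 - 353 = 5*46*(1/47) - 353 = 230/47 - 353 = -16361/47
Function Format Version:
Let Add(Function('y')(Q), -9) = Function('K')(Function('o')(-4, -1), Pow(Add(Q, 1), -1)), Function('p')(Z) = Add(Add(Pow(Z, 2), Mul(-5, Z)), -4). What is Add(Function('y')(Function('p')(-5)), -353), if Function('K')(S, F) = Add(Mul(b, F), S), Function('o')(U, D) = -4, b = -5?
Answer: Rational(-16361, 47) ≈ -348.11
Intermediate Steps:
Function('p')(Z) = Add(-4, Pow(Z, 2), Mul(-5, Z))
Function('K')(S, F) = Add(S, Mul(-5, F)) (Function('K')(S, F) = Add(Mul(-5, F), S) = Add(S, Mul(-5, F)))
Function('y')(Q) = Add(5, Mul(-5, Pow(Add(1, Q), -1))) (Function('y')(Q) = Add(9, Add(-4, Mul(-5, Pow(Add(Q, 1), -1)))) = Add(9, Add(-4, Mul(-5, Pow(Add(1, Q), -1)))) = Add(5, Mul(-5, Pow(Add(1, Q), -1))))
Add(Function('y')(Function('p')(-5)), -353) = Add(Mul(5, Add(-4, Pow(-5, 2), Mul(-5, -5)), Pow(Add(1, Add(-4, Pow(-5, 2), Mul(-5, -5))), -1)), -353) = Add(Mul(5, Add(-4, 25, 25), Pow(Add(1, Add(-4, 25, 25)), -1)), -353) = Add(Mul(5, 46, Pow(Add(1, 46), -1)), -353) = Add(Mul(5, 46, Pow(47, -1)), -353) = Add(Mul(5, 46, Rational(1, 47)), -353) = Add(Rational(230, 47), -353) = Rational(-16361, 47)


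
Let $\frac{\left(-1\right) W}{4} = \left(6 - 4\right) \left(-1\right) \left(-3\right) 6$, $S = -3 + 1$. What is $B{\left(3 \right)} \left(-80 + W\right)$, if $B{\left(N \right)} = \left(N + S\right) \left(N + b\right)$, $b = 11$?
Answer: $-3136$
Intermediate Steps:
$S = -2$
$W = -144$ ($W = - 4 \left(6 - 4\right) \left(-1\right) \left(-3\right) 6 = - 4 \cdot 2 \left(-1\right) \left(-3\right) 6 = - 4 \left(-2\right) \left(-3\right) 6 = - 4 \cdot 6 \cdot 6 = \left(-4\right) 36 = -144$)
$B{\left(N \right)} = \left(-2 + N\right) \left(11 + N\right)$ ($B{\left(N \right)} = \left(N - 2\right) \left(N + 11\right) = \left(-2 + N\right) \left(11 + N\right)$)
$B{\left(3 \right)} \left(-80 + W\right) = \left(-22 + 3^{2} + 9 \cdot 3\right) \left(-80 - 144\right) = \left(-22 + 9 + 27\right) \left(-224\right) = 14 \left(-224\right) = -3136$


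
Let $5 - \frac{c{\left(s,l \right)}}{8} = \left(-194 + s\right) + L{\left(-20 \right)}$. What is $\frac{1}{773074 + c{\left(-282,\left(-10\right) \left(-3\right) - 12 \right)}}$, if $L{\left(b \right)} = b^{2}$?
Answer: $\frac{1}{773722} \approx 1.2925 \cdot 10^{-6}$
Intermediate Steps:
$c{\left(s,l \right)} = -1608 - 8 s$ ($c{\left(s,l \right)} = 40 - 8 \left(\left(-194 + s\right) + \left(-20\right)^{2}\right) = 40 - 8 \left(\left(-194 + s\right) + 400\right) = 40 - 8 \left(206 + s\right) = 40 - \left(1648 + 8 s\right) = -1608 - 8 s$)
$\frac{1}{773074 + c{\left(-282,\left(-10\right) \left(-3\right) - 12 \right)}} = \frac{1}{773074 - -648} = \frac{1}{773074 + \left(-1608 + 2256\right)} = \frac{1}{773074 + 648} = \frac{1}{773722}$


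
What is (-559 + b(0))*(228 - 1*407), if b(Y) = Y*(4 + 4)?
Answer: 100061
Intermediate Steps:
b(Y) = 8*Y (b(Y) = Y*8 = 8*Y)
(-559 + b(0))*(228 - 1*407) = (-559 + 8*0)*(228 - 1*407) = (-559 + 0)*(228 - 407) = -559*(-179) = 100061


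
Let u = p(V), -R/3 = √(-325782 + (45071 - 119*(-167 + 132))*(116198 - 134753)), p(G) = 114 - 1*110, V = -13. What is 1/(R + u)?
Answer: 2/4112548937 + 9*I*√101544418/8225097874 ≈ 4.8632e-10 + 1.1026e-5*I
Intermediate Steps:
p(G) = 4 (p(G) = 114 - 110 = 4)
R = -9*I*√101544418 (R = -3*√(-325782 + (45071 - 119*(-167 + 132))*(116198 - 134753)) = -3*√(-325782 + (45071 - 119*(-35))*(-18555)) = -3*√(-325782 + (45071 + 4165)*(-18555)) = -3*√(-325782 + 49236*(-18555)) = -3*√(-325782 - 913573980) = -9*I*√101544418 ≈ -90692.0*I)
u = 4
1/(R + u) = 1/(-9*I*√101544418 + 4) = 1/(4 - 9*I*√101544418)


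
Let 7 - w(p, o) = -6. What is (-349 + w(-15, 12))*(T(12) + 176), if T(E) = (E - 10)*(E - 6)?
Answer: -63168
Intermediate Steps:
w(p, o) = 13 (w(p, o) = 7 - 1*(-6) = 7 + 6 = 13)
T(E) = (-10 + E)*(-6 + E)
(-349 + w(-15, 12))*(T(12) + 176) = (-349 + 13)*((60 + 12**2 - 16*12) + 176) = -336*((60 + 144 - 192) + 176) = -336*(12 + 176) = -336*188 = -63168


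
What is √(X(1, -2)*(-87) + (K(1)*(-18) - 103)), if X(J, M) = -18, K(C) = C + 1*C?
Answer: √1427 ≈ 37.776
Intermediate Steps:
K(C) = 2*C (K(C) = C + C = 2*C)
√(X(1, -2)*(-87) + (K(1)*(-18) - 103)) = √(-18*(-87) + ((2*1)*(-18) - 103)) = √(1566 + (2*(-18) - 103)) = √(1566 + (-36 - 103)) = √(1566 - 139) = √1427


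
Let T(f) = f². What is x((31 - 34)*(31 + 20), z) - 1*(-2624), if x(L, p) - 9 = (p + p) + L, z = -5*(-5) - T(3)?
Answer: 2512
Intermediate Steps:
z = 16 (z = -5*(-5) - 1*3² = 25 - 1*9 = 25 - 9 = 16)
x(L, p) = 9 + L + 2*p (x(L, p) = 9 + ((p + p) + L) = 9 + (2*p + L) = 9 + (L + 2*p) = 9 + L + 2*p)
x((31 - 34)*(31 + 20), z) - 1*(-2624) = (9 + (31 - 34)*(31 + 20) + 2*16) - 1*(-2624) = (9 - 3*51 + 32) + 2624 = (9 - 153 + 32) + 2624 = -112 + 2624 = 2512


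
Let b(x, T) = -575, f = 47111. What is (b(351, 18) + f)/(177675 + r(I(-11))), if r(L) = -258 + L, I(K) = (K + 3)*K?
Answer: 46536/177505 ≈ 0.26217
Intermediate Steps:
I(K) = K*(3 + K) (I(K) = (3 + K)*K = K*(3 + K))
(b(351, 18) + f)/(177675 + r(I(-11))) = (-575 + 47111)/(177675 + (-258 - 11*(3 - 11))) = 46536/(177675 + (-258 - 11*(-8))) = 46536/(177675 + (-258 + 88)) = 46536/(177675 - 170) = 46536/177505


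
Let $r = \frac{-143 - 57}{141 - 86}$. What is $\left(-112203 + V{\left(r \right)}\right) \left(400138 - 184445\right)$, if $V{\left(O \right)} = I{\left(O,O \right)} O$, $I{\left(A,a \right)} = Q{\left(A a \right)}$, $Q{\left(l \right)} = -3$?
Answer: $- \frac{266189535309}{11} \approx -2.4199 \cdot 10^{10}$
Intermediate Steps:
$r = - \frac{40}{11}$ ($r = - \frac{200}{55} = \left(-200\right) \frac{1}{55} = - \frac{40}{11} \approx -3.6364$)
$I{\left(A,a \right)} = -3$
$V{\left(O \right)} = - 3 O$
$\left(-112203 + V{\left(r \right)}\right) \left(400138 - 184445\right) = \left(-112203 - - \frac{120}{11}\right) \left(400138 - 184445\right) = \left(-112203 + \frac{120}{11}\right) 215693 = \left(- \frac{1234113}{11}\right) 215693 = - \frac{266189535309}{11}$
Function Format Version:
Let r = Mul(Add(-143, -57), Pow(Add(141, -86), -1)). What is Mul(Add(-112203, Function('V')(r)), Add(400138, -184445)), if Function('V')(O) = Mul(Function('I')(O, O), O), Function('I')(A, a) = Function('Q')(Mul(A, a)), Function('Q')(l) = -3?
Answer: Rational(-266189535309, 11) ≈ -2.4199e+10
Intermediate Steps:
r = Rational(-40, 11) (r = Mul(-200, Pow(55, -1)) = Mul(-200, Rational(1, 55)) = Rational(-40, 11) ≈ -3.6364)
Function('I')(A, a) = -3
Function('V')(O) = Mul(-3, O)
Mul(Add(-112203, Function('V')(r)), Add(400138, -184445)) = Mul(Add(-112203, Mul(-3, Rational(-40, 11))), Add(400138, -184445)) = Mul(Add(-112203, Rational(120, 11)), 215693) = Mul(Rational(-1234113, 11), 215693) = Rational(-266189535309, 11)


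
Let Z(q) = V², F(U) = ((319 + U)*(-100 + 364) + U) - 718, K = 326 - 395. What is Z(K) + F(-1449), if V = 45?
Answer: -298462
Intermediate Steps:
K = -69
F(U) = 83498 + 265*U (F(U) = ((319 + U)*264 + U) - 718 = ((84216 + 264*U) + U) - 718 = (84216 + 265*U) - 718 = 83498 + 265*U)
Z(q) = 2025 (Z(q) = 45² = 2025)
Z(K) + F(-1449) = 2025 + (83498 + 265*(-1449)) = 2025 + (83498 - 383985) = 2025 - 300487 = -298462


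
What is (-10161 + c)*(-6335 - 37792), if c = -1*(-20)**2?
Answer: 466025247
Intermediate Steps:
c = -400 (c = -1*400 = -400)
(-10161 + c)*(-6335 - 37792) = (-10161 - 400)*(-6335 - 37792) = -10561*(-44127) = 466025247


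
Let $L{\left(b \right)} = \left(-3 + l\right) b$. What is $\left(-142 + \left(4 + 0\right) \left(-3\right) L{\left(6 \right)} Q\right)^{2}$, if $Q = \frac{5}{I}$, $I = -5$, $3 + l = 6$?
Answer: $20164$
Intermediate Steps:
$l = 3$ ($l = -3 + 6 = 3$)
$L{\left(b \right)} = 0$ ($L{\left(b \right)} = \left(-3 + 3\right) b = 0 b = 0$)
$Q = -1$ ($Q = \frac{5}{-5} = 5 \left(- \frac{1}{5}\right) = -1$)
$\left(-142 + \left(4 + 0\right) \left(-3\right) L{\left(6 \right)} Q\right)^{2} = \left(-142 + \left(4 + 0\right) \left(-3\right) 0 \left(-1\right)\right)^{2} = \left(-142 + 4 \left(-3\right) 0 \left(-1\right)\right)^{2} = \left(-142 + \left(-12\right) 0 \left(-1\right)\right)^{2} = \left(-142 + 0 \left(-1\right)\right)^{2} = \left(-142 + 0\right)^{2} = \left(-142\right)^{2} = 20164$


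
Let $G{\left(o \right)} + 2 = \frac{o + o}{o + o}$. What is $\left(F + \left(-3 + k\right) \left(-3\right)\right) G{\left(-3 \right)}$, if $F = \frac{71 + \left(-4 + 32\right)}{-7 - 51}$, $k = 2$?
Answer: $- \frac{75}{58} \approx -1.2931$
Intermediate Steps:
$G{\left(o \right)} = -1$ ($G{\left(o \right)} = -2 + \frac{o + o}{o + o} = -2 + \frac{2 o}{2 o} = -2 + 2 o \frac{1}{2 o} = -2 + 1 = -1$)
$F = - \frac{99}{58}$ ($F = \frac{71 + 28}{-58} = 99 \left(- \frac{1}{58}\right) = - \frac{99}{58} \approx -1.7069$)
$\left(F + \left(-3 + k\right) \left(-3\right)\right) G{\left(-3 \right)} = \left(- \frac{99}{58} + \left(-3 + 2\right) \left(-3\right)\right) \left(-1\right) = \left(- \frac{99}{58} - -3\right) \left(-1\right) = \left(- \frac{99}{58} + 3\right) \left(-1\right) = \frac{75}{58} \left(-1\right) = - \frac{75}{58}$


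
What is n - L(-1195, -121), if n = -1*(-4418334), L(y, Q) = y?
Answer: 4419529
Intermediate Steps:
n = 4418334
n - L(-1195, -121) = 4418334 - 1*(-1195) = 4418334 + 1195 = 4419529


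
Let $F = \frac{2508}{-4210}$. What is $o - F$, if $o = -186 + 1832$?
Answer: $\frac{3466084}{2105} \approx 1646.6$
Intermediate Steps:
$o = 1646$
$F = - \frac{1254}{2105}$ ($F = 2508 \left(- \frac{1}{4210}\right) = - \frac{1254}{2105} \approx -0.59572$)
$o - F = 1646 - - \frac{1254}{2105} = 1646 + \frac{1254}{2105} = \frac{3466084}{2105}$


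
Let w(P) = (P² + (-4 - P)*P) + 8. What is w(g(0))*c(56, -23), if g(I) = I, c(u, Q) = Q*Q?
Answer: 4232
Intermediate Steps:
c(u, Q) = Q²
w(P) = 8 + P² + P*(-4 - P) (w(P) = (P² + P*(-4 - P)) + 8 = 8 + P² + P*(-4 - P))
w(g(0))*c(56, -23) = (8 - 4*0)*(-23)² = (8 + 0)*529 = 8*529 = 4232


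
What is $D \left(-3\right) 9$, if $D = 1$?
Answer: $-27$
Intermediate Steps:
$D \left(-3\right) 9 = 1 \left(-3\right) 9 = \left(-3\right) 9 = -27$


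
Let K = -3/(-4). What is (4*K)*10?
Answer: 30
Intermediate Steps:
K = 3/4 (K = -3*(-1/4) = 3/4 ≈ 0.75000)
(4*K)*10 = (4*(3/4))*10 = 3*10 = 30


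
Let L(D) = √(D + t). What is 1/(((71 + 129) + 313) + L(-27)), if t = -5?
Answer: 513/263201 - 4*I*√2/263201 ≈ 0.0019491 - 2.1493e-5*I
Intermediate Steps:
L(D) = √(-5 + D) (L(D) = √(D - 5) = √(-5 + D))
1/(((71 + 129) + 313) + L(-27)) = 1/(((71 + 129) + 313) + √(-5 - 27)) = 1/((200 + 313) + √(-32)) = 1/(513 + 4*I*√2)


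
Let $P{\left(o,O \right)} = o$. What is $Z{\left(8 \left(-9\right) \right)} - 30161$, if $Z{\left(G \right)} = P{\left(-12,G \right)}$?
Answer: $-30173$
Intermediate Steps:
$Z{\left(G \right)} = -12$
$Z{\left(8 \left(-9\right) \right)} - 30161 = -12 - 30161 = -30173$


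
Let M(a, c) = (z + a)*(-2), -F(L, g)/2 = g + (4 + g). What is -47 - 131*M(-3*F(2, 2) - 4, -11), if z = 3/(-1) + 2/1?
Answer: 11219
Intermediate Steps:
F(L, g) = -8 - 4*g (F(L, g) = -2*(g + (4 + g)) = -2*(4 + 2*g) = -8 - 4*g)
z = -1 (z = 3*(-1) + 2*1 = -3 + 2 = -1)
M(a, c) = 2 - 2*a (M(a, c) = (-1 + a)*(-2) = 2 - 2*a)
-47 - 131*M(-3*F(2, 2) - 4, -11) = -47 - 131*(2 - 2*(-3*(-8 - 4*2) - 4)) = -47 - 131*(2 - 2*(-3*(-8 - 8) - 4)) = -47 - 131*(2 - 2*(-3*(-16) - 4)) = -47 - 131*(2 - 2*(48 - 4)) = -47 - 131*(2 - 2*44) = -47 - 131*(2 - 88) = -47 - 131*(-86) = -47 + 11266 = 11219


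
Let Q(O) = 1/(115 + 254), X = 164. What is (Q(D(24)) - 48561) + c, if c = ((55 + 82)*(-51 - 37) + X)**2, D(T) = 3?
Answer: 52165937008/369 ≈ 1.4137e+8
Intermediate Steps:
Q(O) = 1/369
c = 141419664 (c = ((55 + 82)*(-51 - 37) + 164)**2 = (137*(-88) + 164)**2 = (-12056 + 164)**2 = (-11892)**2 = 141419664)
(Q(D(24)) - 48561) + c = (1/369 - 48561) + 141419664 = -17919008/369 + 141419664 = 52165937008/369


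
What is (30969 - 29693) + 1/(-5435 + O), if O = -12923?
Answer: 23424807/18358 ≈ 1276.0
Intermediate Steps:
(30969 - 29693) + 1/(-5435 + O) = (30969 - 29693) + 1/(-5435 - 12923) = 1276 + 1/(-18358) = 1276 - 1/18358 = 23424807/18358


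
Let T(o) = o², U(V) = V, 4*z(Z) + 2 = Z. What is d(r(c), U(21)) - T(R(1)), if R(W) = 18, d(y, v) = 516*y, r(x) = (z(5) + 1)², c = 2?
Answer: 5025/4 ≈ 1256.3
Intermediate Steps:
z(Z) = -½ + Z/4
r(x) = 49/16 (r(x) = ((-½ + (¼)*5) + 1)² = ((-½ + 5/4) + 1)² = (¾ + 1)² = (7/4)² = 49/16)
d(r(c), U(21)) - T(R(1)) = 516*(49/16) - 1*18² = 6321/4 - 1*324 = 6321/4 - 324 = 5025/4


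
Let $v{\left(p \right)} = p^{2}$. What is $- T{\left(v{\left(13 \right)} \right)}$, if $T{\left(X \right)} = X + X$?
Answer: $-338$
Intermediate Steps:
$T{\left(X \right)} = 2 X$
$- T{\left(v{\left(13 \right)} \right)} = - 2 \cdot 13^{2} = - 2 \cdot 169 = \left(-1\right) 338 = -338$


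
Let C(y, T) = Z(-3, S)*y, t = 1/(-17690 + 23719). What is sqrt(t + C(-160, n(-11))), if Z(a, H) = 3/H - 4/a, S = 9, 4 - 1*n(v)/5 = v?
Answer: I*sqrt(87237164139)/18087 ≈ 16.33*I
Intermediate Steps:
n(v) = 20 - 5*v
Z(a, H) = -4/a + 3/H
t = 1/6029 ≈ 0.00016587
C(y, T) = 5*y/3 (C(y, T) = (-4/(-3) + 3/9)*y = (-4*(-1/3) + 3*(1/9))*y = (4/3 + 1/3)*y = 5*y/3)
sqrt(t + C(-160, n(-11))) = sqrt(1/6029 + (5/3)*(-160)) = sqrt(1/6029 - 800/3) = sqrt(-4823197/18087) = I*sqrt(87237164139)/18087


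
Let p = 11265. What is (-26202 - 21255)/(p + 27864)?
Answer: -15819/13043 ≈ -1.2128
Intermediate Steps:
(-26202 - 21255)/(p + 27864) = (-26202 - 21255)/(11265 + 27864) = -47457/39129 = -47457*1/39129 = -15819/13043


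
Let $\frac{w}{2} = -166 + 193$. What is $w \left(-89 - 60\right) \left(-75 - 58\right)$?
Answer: $1070118$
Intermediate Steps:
$w = 54$ ($w = 2 \left(-166 + 193\right) = 2 \cdot 27 = 54$)
$w \left(-89 - 60\right) \left(-75 - 58\right) = 54 \left(-89 - 60\right) \left(-75 - 58\right) = 54 \left(\left(-149\right) \left(-133\right)\right) = 54 \cdot 19817 = 1070118$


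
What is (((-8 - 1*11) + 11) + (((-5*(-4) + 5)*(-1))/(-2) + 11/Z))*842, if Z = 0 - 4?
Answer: 2947/2 ≈ 1473.5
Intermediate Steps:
Z = -4
(((-8 - 1*11) + 11) + (((-5*(-4) + 5)*(-1))/(-2) + 11/Z))*842 = (((-8 - 1*11) + 11) + (((-5*(-4) + 5)*(-1))/(-2) + 11/(-4)))*842 = (((-8 - 11) + 11) + (((20 + 5)*(-1))*(-½) + 11*(-¼)))*842 = ((-19 + 11) + ((25*(-1))*(-½) - 11/4))*842 = (-8 + (-25*(-½) - 11/4))*842 = (-8 + (25/2 - 11/4))*842 = (-8 + 39/4)*842 = (7/4)*842 = 2947/2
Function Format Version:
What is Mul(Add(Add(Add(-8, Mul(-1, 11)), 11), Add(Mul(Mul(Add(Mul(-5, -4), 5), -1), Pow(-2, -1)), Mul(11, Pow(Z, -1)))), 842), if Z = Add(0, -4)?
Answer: Rational(2947, 2) ≈ 1473.5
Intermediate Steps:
Z = -4
Mul(Add(Add(Add(-8, Mul(-1, 11)), 11), Add(Mul(Mul(Add(Mul(-5, -4), 5), -1), Pow(-2, -1)), Mul(11, Pow(Z, -1)))), 842) = Mul(Add(Add(Add(-8, Mul(-1, 11)), 11), Add(Mul(Mul(Add(Mul(-5, -4), 5), -1), Pow(-2, -1)), Mul(11, Pow(-4, -1)))), 842) = Mul(Add(Add(Add(-8, -11), 11), Add(Mul(Mul(Add(20, 5), -1), Rational(-1, 2)), Mul(11, Rational(-1, 4)))), 842) = Mul(Add(Add(-19, 11), Add(Mul(Mul(25, -1), Rational(-1, 2)), Rational(-11, 4))), 842) = Mul(Add(-8, Add(Mul(-25, Rational(-1, 2)), Rational(-11, 4))), 842) = Mul(Add(-8, Add(Rational(25, 2), Rational(-11, 4))), 842) = Mul(Add(-8, Rational(39, 4)), 842) = Mul(Rational(7, 4), 842) = Rational(2947, 2)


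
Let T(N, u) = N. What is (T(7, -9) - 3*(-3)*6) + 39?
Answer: 100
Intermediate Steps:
(T(7, -9) - 3*(-3)*6) + 39 = (7 - 3*(-3)*6) + 39 = (7 + 9*6) + 39 = (7 + 54) + 39 = 61 + 39 = 100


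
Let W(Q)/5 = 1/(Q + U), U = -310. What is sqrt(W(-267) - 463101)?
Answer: I*sqrt(154179755714)/577 ≈ 680.52*I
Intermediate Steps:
W(Q) = 5/(-310 + Q) (W(Q) = 5/(Q - 310) = 5/(-310 + Q))
sqrt(W(-267) - 463101) = sqrt(5/(-310 - 267) - 463101) = sqrt(5/(-577) - 463101) = sqrt(5*(-1/577) - 463101) = sqrt(-5/577 - 463101) = sqrt(-267209282/577) = I*sqrt(154179755714)/577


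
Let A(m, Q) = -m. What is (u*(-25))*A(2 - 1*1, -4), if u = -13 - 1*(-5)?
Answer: -200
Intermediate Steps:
u = -8 (u = -13 + 5 = -8)
(u*(-25))*A(2 - 1*1, -4) = (-8*(-25))*(-(2 - 1*1)) = 200*(-(2 - 1)) = 200*(-1*1) = 200*(-1) = -200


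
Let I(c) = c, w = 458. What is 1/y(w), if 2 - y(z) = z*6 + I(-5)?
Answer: -1/2741 ≈ -0.00036483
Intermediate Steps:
y(z) = 7 - 6*z (y(z) = 2 - (z*6 - 5) = 2 - (6*z - 5) = 2 - (-5 + 6*z) = 2 + (5 - 6*z) = 7 - 6*z)
1/y(w) = 1/(7 - 6*458) = 1/(7 - 2748) = 1/(-2741) = -1/2741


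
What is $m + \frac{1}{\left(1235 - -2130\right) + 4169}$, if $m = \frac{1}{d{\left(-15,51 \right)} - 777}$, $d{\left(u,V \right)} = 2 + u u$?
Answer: $- \frac{1746}{1035925} \approx -0.0016854$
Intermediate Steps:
$d{\left(u,V \right)} = 2 + u^{2}$
$m = - \frac{1}{550}$ ($m = \frac{1}{\left(2 + \left(-15\right)^{2}\right) - 777} = \frac{1}{\left(2 + 225\right) - 777} = \frac{1}{227 - 777} = \frac{1}{-550} = - \frac{1}{550} \approx -0.0018182$)
$m + \frac{1}{\left(1235 - -2130\right) + 4169} = - \frac{1}{550} + \frac{1}{\left(1235 - -2130\right) + 4169} = - \frac{1}{550} + \frac{1}{\left(1235 + 2130\right) + 4169} = - \frac{1}{550} + \frac{1}{3365 + 4169} = - \frac{1}{550} + \frac{1}{7534} = - \frac{1746}{1035925}$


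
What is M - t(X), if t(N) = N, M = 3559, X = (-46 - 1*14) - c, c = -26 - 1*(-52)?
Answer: 3645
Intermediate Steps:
c = 26 (c = -26 + 52 = 26)
X = -86 (X = (-46 - 1*14) - 1*26 = (-46 - 14) - 26 = -60 - 26 = -86)
M - t(X) = 3559 - 1*(-86) = 3559 + 86 = 3645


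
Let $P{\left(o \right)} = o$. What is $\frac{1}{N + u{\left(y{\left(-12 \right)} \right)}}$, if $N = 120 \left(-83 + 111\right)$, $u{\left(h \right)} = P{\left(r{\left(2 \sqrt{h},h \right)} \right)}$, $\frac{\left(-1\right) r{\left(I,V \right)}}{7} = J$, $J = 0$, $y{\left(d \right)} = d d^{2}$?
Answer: $\frac{1}{3360} \approx 0.00029762$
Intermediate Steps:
$y{\left(d \right)} = d^{3}$
$r{\left(I,V \right)} = 0$ ($r{\left(I,V \right)} = \left(-7\right) 0 = 0$)
$u{\left(h \right)} = 0$
$N = 3360$ ($N = 120 \cdot 28 = 3360$)
$\frac{1}{N + u{\left(y{\left(-12 \right)} \right)}} = \frac{1}{3360 + 0} = \frac{1}{3360}$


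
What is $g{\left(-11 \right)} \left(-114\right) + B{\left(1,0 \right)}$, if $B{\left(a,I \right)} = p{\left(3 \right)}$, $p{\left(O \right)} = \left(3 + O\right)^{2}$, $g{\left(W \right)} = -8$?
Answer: $948$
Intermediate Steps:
$B{\left(a,I \right)} = 36$ ($B{\left(a,I \right)} = \left(3 + 3\right)^{2} = 6^{2} = 36$)
$g{\left(-11 \right)} \left(-114\right) + B{\left(1,0 \right)} = \left(-8\right) \left(-114\right) + 36 = 912 + 36 = 948$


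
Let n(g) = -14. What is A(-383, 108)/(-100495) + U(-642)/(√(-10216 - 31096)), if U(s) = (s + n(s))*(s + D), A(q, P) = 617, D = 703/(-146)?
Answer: -617/100495 - 3871835*I*√2582/94243 ≈ -0.0061396 - 2087.6*I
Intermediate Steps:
D = -703/146 (D = 703*(-1/146) = -703/146 ≈ -4.8151)
U(s) = (-14 + s)*(-703/146 + s) (U(s) = (s - 14)*(s - 703/146) = (-14 + s)*(-703/146 + s))
A(-383, 108)/(-100495) + U(-642)/(√(-10216 - 31096)) = 617/(-100495) + (4921/73 + (-642)² - 2747/146*(-642))/(√(-10216 - 31096)) = 617*(-1/100495) + (4921/73 + 412164 + 881787/73)/(√(-41312)) = -617/100495 + 30974680/(73*((4*I*√2582))) = -617/100495 + 30974680*(-I*√2582/10328)/73 = -617/100495 - 3871835*I*√2582/94243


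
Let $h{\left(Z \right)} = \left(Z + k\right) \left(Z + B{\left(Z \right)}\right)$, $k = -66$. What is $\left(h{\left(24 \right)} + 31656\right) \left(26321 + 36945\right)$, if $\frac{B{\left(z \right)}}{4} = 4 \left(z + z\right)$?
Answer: $-101731728$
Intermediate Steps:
$B{\left(z \right)} = 32 z$ ($B{\left(z \right)} = 4 \cdot 4 \left(z + z\right) = 4 \cdot 4 \cdot 2 z = 4 \cdot 8 z = 32 z$)
$h{\left(Z \right)} = 33 Z \left(-66 + Z\right)$ ($h{\left(Z \right)} = \left(Z - 66\right) \left(Z + 32 Z\right) = \left(-66 + Z\right) 33 Z = 33 Z \left(-66 + Z\right)$)
$\left(h{\left(24 \right)} + 31656\right) \left(26321 + 36945\right) = \left(33 \cdot 24 \left(-66 + 24\right) + 31656\right) \left(26321 + 36945\right) = \left(33 \cdot 24 \left(-42\right) + 31656\right) 63266 = \left(-33264 + 31656\right) 63266 = \left(-1608\right) 63266 = -101731728$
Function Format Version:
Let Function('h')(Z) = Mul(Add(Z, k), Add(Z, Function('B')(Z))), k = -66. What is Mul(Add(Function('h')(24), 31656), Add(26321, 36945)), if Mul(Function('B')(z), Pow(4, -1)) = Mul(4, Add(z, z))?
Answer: -101731728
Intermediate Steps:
Function('B')(z) = Mul(32, z) (Function('B')(z) = Mul(4, Mul(4, Add(z, z))) = Mul(4, Mul(4, Mul(2, z))) = Mul(4, Mul(8, z)) = Mul(32, z))
Function('h')(Z) = Mul(33, Z, Add(-66, Z)) (Function('h')(Z) = Mul(Add(Z, -66), Add(Z, Mul(32, Z))) = Mul(Add(-66, Z), Mul(33, Z)) = Mul(33, Z, Add(-66, Z)))
Mul(Add(Function('h')(24), 31656), Add(26321, 36945)) = Mul(Add(Mul(33, 24, Add(-66, 24)), 31656), Add(26321, 36945)) = Mul(Add(Mul(33, 24, -42), 31656), 63266) = Mul(Add(-33264, 31656), 63266) = Mul(-1608, 63266) = -101731728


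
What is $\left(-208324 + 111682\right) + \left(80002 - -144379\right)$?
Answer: $127739$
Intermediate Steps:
$\left(-208324 + 111682\right) + \left(80002 - -144379\right) = -96642 + \left(80002 + 144379\right) = -96642 + 224381 = 127739$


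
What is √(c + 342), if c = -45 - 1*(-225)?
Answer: 3*√58 ≈ 22.847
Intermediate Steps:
c = 180 (c = -45 + 225 = 180)
√(c + 342) = √(180 + 342) = √522 = 3*√58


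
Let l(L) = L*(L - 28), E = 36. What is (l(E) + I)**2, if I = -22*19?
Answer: 16900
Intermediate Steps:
l(L) = L*(-28 + L)
I = -418
(l(E) + I)**2 = (36*(-28 + 36) - 418)**2 = (36*8 - 418)**2 = (288 - 418)**2 = (-130)**2 = 16900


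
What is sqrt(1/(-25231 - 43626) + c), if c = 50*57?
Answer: sqrt(13512666310793)/68857 ≈ 53.385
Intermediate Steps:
c = 2850
sqrt(1/(-25231 - 43626) + c) = sqrt(1/(-25231 - 43626) + 2850) = sqrt(1/(-68857) + 2850) = sqrt(-1/68857 + 2850) = sqrt(196242449/68857) = sqrt(13512666310793)/68857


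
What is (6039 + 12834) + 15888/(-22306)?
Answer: 210482625/11153 ≈ 18872.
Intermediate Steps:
(6039 + 12834) + 15888/(-22306) = 18873 + 15888*(-1/22306) = 18873 - 7944/11153 = 210482625/11153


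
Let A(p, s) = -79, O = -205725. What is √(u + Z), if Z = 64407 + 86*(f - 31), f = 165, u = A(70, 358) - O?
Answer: √281577 ≈ 530.64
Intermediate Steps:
u = 205646 (u = -79 - 1*(-205725) = -79 + 205725 = 205646)
Z = 75931 (Z = 64407 + 86*(165 - 31) = 64407 + 86*134 = 64407 + 11524 = 75931)
√(u + Z) = √(205646 + 75931) = √281577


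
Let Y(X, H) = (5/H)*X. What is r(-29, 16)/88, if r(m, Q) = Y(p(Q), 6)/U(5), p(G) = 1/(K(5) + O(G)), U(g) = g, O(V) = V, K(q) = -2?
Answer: 1/7392 ≈ 0.00013528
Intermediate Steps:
p(G) = 1/(-2 + G)
Y(X, H) = 5*X/H
r(m, Q) = 1/(6*(-2 + Q)) (r(m, Q) = (5/((-2 + Q)*6))/5 = (5*(⅙)/(-2 + Q))*(⅕) = (5/(6*(-2 + Q)))*(⅕) = 1/(6*(-2 + Q)))
r(-29, 16)/88 = (1/(6*(-2 + 16)))/88 = ((⅙)/14)*(1/88) = ((⅙)*(1/14))*(1/88) = (1/84)*(1/88) = 1/7392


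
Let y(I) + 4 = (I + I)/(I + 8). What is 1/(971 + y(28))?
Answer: 9/8717 ≈ 0.0010325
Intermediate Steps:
y(I) = -4 + 2*I/(8 + I) (y(I) = -4 + (I + I)/(I + 8) = -4 + (2*I)/(8 + I) = -4 + 2*I/(8 + I))
1/(971 + y(28)) = 1/(971 + 2*(-16 - 1*28)/(8 + 28)) = 1/(971 + 2*(-16 - 28)/36) = 1/(971 + 2*(1/36)*(-44)) = 1/(971 - 22/9) = 1/(8717/9) = 9/8717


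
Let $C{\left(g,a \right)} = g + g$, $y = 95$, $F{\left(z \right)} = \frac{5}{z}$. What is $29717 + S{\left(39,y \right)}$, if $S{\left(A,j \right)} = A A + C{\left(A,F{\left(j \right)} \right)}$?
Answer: $31316$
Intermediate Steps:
$C{\left(g,a \right)} = 2 g$
$S{\left(A,j \right)} = A^{2} + 2 A$ ($S{\left(A,j \right)} = A A + 2 A = A^{2} + 2 A$)
$29717 + S{\left(39,y \right)} = 29717 + 39 \left(2 + 39\right) = 29717 + 39 \cdot 41 = 29717 + 1599 = 31316$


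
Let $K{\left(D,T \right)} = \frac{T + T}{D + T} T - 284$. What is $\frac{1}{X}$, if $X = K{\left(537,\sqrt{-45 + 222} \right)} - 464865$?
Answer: $- \frac{22342005085}{10392346585987784} + \frac{59 \sqrt{177}}{10392346585987784} \approx -2.1499 \cdot 10^{-6}$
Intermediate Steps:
$K{\left(D,T \right)} = -284 + \frac{2 T^{2}}{D + T}$ ($K{\left(D,T \right)} = \frac{2 T}{D + T} T - 284 = \frac{2 T^{2}}{D + T} - 284 = -284 + \frac{2 T^{2}}{D + T}$)
$X = -464865 + \frac{2 \left(-76077 - 142 \sqrt{177}\right)}{537 + \sqrt{177}}$ ($X = \frac{2 \left(\left(\sqrt{-45 + 222}\right)^{2} - 76254 - 142 \sqrt{-45 + 222}\right)}{537 + \sqrt{-45 + 222}} - 464865 = \frac{2 \left(\left(\sqrt{177}\right)^{2} - 76254 - 142 \sqrt{177}\right)}{537 + \sqrt{177}} - 464865 = \frac{2 \left(177 - 76254 - 142 \sqrt{177}\right)}{537 + \sqrt{177}} - 464865 = \frac{2 \left(-76077 - 142 \sqrt{177}\right)}{537 + \sqrt{177}} - 464865 = -464865 + \frac{2 \left(-76077 - 142 \sqrt{177}\right)}{537 + \sqrt{177}} \approx -4.6515 \cdot 10^{5}$)
$\frac{1}{X} = \frac{1}{- \frac{22342005085}{48032} - \frac{59 \sqrt{177}}{48032}}$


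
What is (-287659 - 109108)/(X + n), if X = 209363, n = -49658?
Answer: -56681/22815 ≈ -2.4844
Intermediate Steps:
(-287659 - 109108)/(X + n) = (-287659 - 109108)/(209363 - 49658) = -396767/159705 = -396767*1/159705 = -56681/22815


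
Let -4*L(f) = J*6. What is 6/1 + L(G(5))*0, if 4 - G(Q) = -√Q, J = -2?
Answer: 6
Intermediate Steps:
G(Q) = 4 + √Q (G(Q) = 4 - (-1)*√Q = 4 + √Q)
L(f) = 3 (L(f) = -(-1)*6/2 = -¼*(-12) = 3)
6/1 + L(G(5))*0 = 6/1 + 3*0 = 6*1 + 0 = 6 + 0 = 6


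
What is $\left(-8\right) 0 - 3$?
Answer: $-3$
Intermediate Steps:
$\left(-8\right) 0 - 3 = 0 - 3 = -3$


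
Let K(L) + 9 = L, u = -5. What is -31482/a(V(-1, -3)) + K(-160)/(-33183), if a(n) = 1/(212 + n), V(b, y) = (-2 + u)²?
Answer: -272658140597/33183 ≈ -8.2168e+6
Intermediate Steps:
K(L) = -9 + L
V(b, y) = 49 (V(b, y) = (-2 - 5)² = (-7)² = 49)
-31482/a(V(-1, -3)) + K(-160)/(-33183) = -31482/(1/(212 + 49)) + (-9 - 160)/(-33183) = -31482/(1/261) - 169*(-1/33183) = -31482/1/261 + 169/33183 = -31482*261 + 169/33183 = -8216802 + 169/33183 = -272658140597/33183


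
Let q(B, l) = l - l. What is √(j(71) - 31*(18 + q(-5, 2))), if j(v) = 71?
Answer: I*√487 ≈ 22.068*I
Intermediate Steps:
q(B, l) = 0
√(j(71) - 31*(18 + q(-5, 2))) = √(71 - 31*(18 + 0)) = √(71 - 31*18) = √(71 - 558) = √(-487) = I*√487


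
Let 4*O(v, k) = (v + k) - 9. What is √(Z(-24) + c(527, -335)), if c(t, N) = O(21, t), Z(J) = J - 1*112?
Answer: I*√5/2 ≈ 1.118*I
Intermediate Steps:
Z(J) = -112 + J (Z(J) = J - 112 = -112 + J)
O(v, k) = -9/4 + k/4 + v/4 (O(v, k) = ((v + k) - 9)/4 = ((k + v) - 9)/4 = (-9 + k + v)/4 = -9/4 + k/4 + v/4)
c(t, N) = 3 + t/4 (c(t, N) = -9/4 + t/4 + (¼)*21 = -9/4 + t/4 + 21/4 = 3 + t/4)
√(Z(-24) + c(527, -335)) = √((-112 - 24) + (3 + (¼)*527)) = √(-136 + (3 + 527/4)) = √(-136 + 539/4) = √(-5/4) = I*√5/2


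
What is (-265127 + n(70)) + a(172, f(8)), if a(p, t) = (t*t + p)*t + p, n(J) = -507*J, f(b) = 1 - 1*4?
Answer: -300988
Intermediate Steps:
f(b) = -3 (f(b) = 1 - 4 = -3)
a(p, t) = p + t*(p + t²) (a(p, t) = (t² + p)*t + p = (p + t²)*t + p = t*(p + t²) + p = p + t*(p + t²))
(-265127 + n(70)) + a(172, f(8)) = (-265127 - 507*70) + (172 + (-3)³ + 172*(-3)) = (-265127 - 35490) + (172 - 27 - 516) = -300617 - 371 = -300988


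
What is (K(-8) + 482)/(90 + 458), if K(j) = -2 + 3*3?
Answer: 489/548 ≈ 0.89234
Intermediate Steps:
K(j) = 7 (K(j) = -2 + 9 = 7)
(K(-8) + 482)/(90 + 458) = (7 + 482)/(90 + 458) = 489/548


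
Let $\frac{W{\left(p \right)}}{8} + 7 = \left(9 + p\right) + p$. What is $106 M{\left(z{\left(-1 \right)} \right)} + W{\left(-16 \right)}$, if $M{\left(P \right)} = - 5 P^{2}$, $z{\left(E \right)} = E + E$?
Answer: $-2360$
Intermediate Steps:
$z{\left(E \right)} = 2 E$
$W{\left(p \right)} = 16 + 16 p$ ($W{\left(p \right)} = -56 + 8 \left(\left(9 + p\right) + p\right) = -56 + 8 \left(9 + 2 p\right) = -56 + \left(72 + 16 p\right) = 16 + 16 p$)
$106 M{\left(z{\left(-1 \right)} \right)} + W{\left(-16 \right)} = 106 \left(- 5 \left(2 \left(-1\right)\right)^{2}\right) + \left(16 + 16 \left(-16\right)\right) = 106 \left(- 5 \left(-2\right)^{2}\right) + \left(16 - 256\right) = 106 \left(\left(-5\right) 4\right) - 240 = 106 \left(-20\right) - 240 = -2120 - 240 = -2360$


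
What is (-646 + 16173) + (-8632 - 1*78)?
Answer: 6817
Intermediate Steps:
(-646 + 16173) + (-8632 - 1*78) = 15527 + (-8632 - 78) = 15527 - 8710 = 6817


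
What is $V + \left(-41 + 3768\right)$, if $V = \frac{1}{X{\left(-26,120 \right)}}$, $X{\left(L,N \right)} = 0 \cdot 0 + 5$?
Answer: $\frac{18636}{5} \approx 3727.2$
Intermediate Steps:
$X{\left(L,N \right)} = 5$ ($X{\left(L,N \right)} = 0 + 5 = 5$)
$V = \frac{1}{5} \approx 0.2$
$V + \left(-41 + 3768\right) = \frac{1}{5} + \left(-41 + 3768\right) = \frac{1}{5} + 3727 = \frac{18636}{5}$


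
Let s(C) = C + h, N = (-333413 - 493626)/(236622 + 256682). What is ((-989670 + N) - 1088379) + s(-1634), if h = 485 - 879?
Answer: -1026111131447/493304 ≈ -2.0801e+6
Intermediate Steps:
h = -394
N = -827039/493304 ≈ -1.6765
s(C) = -394 + C (s(C) = C - 394 = -394 + C)
((-989670 + N) - 1088379) + s(-1634) = ((-989670 - 827039/493304) - 1088379) + (-394 - 1634) = (-488208996719/493304 - 1088379) - 2028 = -1025110710935/493304 - 2028 = -1026111131447/493304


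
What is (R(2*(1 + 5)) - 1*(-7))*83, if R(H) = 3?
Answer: 830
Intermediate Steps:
(R(2*(1 + 5)) - 1*(-7))*83 = (3 - 1*(-7))*83 = (3 + 7)*83 = 10*83 = 830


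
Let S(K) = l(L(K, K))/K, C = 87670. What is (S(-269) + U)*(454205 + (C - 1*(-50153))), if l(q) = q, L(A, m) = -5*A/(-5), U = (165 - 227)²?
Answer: 2276347660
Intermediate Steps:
U = 3844 (U = (-62)² = 3844)
L(A, m) = A (L(A, m) = -5*A*(-⅕) = A)
S(K) = 1 (S(K) = K/K = 1)
(S(-269) + U)*(454205 + (C - 1*(-50153))) = (1 + 3844)*(454205 + (87670 - 1*(-50153))) = 3845*(454205 + (87670 + 50153)) = 3845*(454205 + 137823) = 3845*592028 = 2276347660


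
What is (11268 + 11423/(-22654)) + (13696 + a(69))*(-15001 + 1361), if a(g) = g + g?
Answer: -4274458493191/22654 ≈ -1.8868e+8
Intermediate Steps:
a(g) = 2*g
(11268 + 11423/(-22654)) + (13696 + a(69))*(-15001 + 1361) = (11268 + 11423/(-22654)) + (13696 + 2*69)*(-15001 + 1361) = (11268 + 11423*(-1/22654)) + (13696 + 138)*(-13640) = (11268 - 11423/22654) + 13834*(-13640) = 255253849/22654 - 188695760 = -4274458493191/22654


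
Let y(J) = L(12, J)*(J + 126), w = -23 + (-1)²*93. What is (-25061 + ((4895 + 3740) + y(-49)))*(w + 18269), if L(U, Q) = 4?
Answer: -295588002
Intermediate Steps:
w = 70 (w = -23 + 1*93 = -23 + 93 = 70)
y(J) = 504 + 4*J (y(J) = 4*(J + 126) = 4*(126 + J) = 504 + 4*J)
(-25061 + ((4895 + 3740) + y(-49)))*(w + 18269) = (-25061 + ((4895 + 3740) + (504 + 4*(-49))))*(70 + 18269) = (-25061 + (8635 + (504 - 196)))*18339 = (-25061 + (8635 + 308))*18339 = (-25061 + 8943)*18339 = -16118*18339 = -295588002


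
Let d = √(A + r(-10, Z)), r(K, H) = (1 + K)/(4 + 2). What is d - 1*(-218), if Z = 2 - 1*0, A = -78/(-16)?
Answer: 218 + 3*√6/4 ≈ 219.84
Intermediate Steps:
A = 39/8 (A = -78*(-1/16) = 39/8 ≈ 4.8750)
Z = 2 (Z = 2 + 0 = 2)
r(K, H) = ⅙ + K/6 (r(K, H) = (1 + K)/6 = (1 + K)*(⅙) = ⅙ + K/6)
d = 3*√6/4 (d = √(39/8 + (⅙ + (⅙)*(-10))) = √(39/8 + (⅙ - 5/3)) = √(39/8 - 3/2) = √(27/8) = 3*√6/4 ≈ 1.8371)
d - 1*(-218) = 3*√6/4 - 1*(-218) = 3*√6/4 + 218 = 218 + 3*√6/4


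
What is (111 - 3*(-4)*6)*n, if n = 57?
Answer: 10431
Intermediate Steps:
(111 - 3*(-4)*6)*n = (111 - 3*(-4)*6)*57 = (111 + 12*6)*57 = (111 + 72)*57 = 183*57 = 10431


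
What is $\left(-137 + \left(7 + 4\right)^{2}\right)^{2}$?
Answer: $256$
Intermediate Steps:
$\left(-137 + \left(7 + 4\right)^{2}\right)^{2} = \left(-137 + 11^{2}\right)^{2} = \left(-137 + 121\right)^{2} = \left(-16\right)^{2} = 256$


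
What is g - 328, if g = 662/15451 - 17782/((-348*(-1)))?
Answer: -1019079125/2688474 ≈ -379.05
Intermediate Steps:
g = -137259653/2688474 (g = 662*(1/15451) - 17782/348 = 662/15451 - 17782*1/348 = 662/15451 - 8891/174 = -137259653/2688474 ≈ -51.055)
g - 328 = -137259653/2688474 - 328 = -1019079125/2688474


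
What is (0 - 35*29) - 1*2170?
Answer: -3185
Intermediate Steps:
(0 - 35*29) - 1*2170 = (0 - 1015) - 2170 = -1015 - 2170 = -3185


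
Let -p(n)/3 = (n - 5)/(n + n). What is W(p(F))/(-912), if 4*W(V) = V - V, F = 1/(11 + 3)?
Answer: 0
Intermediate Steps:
F = 1/14 ≈ 0.071429
p(n) = -3*(-5 + n)/(2*n) (p(n) = -3*(n - 5)/(n + n) = -3*(-5 + n)/(2*n))
W(V) = 0 (W(V) = (V - V)/4 = (¼)*0 = 0)
W(p(F))/(-912) = 0/(-912) = 0*(-1/912) = 0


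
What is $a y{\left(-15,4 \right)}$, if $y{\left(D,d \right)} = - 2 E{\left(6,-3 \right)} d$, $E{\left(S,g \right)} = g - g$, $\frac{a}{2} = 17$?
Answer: $0$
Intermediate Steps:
$a = 34$ ($a = 2 \cdot 17 = 34$)
$E{\left(S,g \right)} = 0$
$y{\left(D,d \right)} = 0$ ($y{\left(D,d \right)} = \left(-2\right) 0 d = 0 d = 0$)
$a y{\left(-15,4 \right)} = 34 \cdot 0 = 0$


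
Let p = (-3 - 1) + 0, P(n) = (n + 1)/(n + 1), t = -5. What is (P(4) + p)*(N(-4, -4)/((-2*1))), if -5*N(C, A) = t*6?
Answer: 9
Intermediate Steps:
N(C, A) = 6 (N(C, A) = -(-1)*6 = -1/5*(-30) = 6)
P(n) = 1 (P(n) = (1 + n)/(1 + n) = 1)
p = -4 (p = -4 + 0 = -4)
(P(4) + p)*(N(-4, -4)/((-2*1))) = (1 - 4)*(6/((-2*1))) = -18/(-2) = -18*(-1)/2 = -3*(-3) = 9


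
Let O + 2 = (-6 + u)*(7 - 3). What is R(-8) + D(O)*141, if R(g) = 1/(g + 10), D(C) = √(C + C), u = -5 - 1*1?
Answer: ½ + 1410*I ≈ 0.5 + 1410.0*I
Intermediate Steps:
u = -6 (u = -5 - 1 = -6)
O = -50 (O = -2 + (-6 - 6)*(7 - 3) = -2 - 12*4 = -2 - 48 = -50)
D(C) = √2*√C (D(C) = √(2*C) = √2*√C)
R(g) = 1/(10 + g)
R(-8) + D(O)*141 = 1/(10 - 8) + (√2*√(-50))*141 = 1/2 + (√2*(5*I*√2))*141 = ½ + (10*I)*141 = ½ + 1410*I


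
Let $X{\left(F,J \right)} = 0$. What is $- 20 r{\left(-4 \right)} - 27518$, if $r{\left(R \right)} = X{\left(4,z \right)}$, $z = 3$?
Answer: $-27518$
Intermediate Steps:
$r{\left(R \right)} = 0$
$- 20 r{\left(-4 \right)} - 27518 = \left(-20\right) 0 - 27518 = 0 - 27518 = -27518$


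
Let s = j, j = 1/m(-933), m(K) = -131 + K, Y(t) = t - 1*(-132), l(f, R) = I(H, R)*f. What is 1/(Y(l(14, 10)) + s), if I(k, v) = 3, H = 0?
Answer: 1064/185135 ≈ 0.0057472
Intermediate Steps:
l(f, R) = 3*f
Y(t) = 132 + t (Y(t) = t + 132 = 132 + t)
j = -1/1064 (j = 1/(-131 - 933) = 1/(-1064) = -1/1064 ≈ -0.00093985)
s = -1/1064 ≈ -0.00093985
1/(Y(l(14, 10)) + s) = 1/((132 + 3*14) - 1/1064) = 1/((132 + 42) - 1/1064) = 1/(174 - 1/1064) = 1/(185135/1064) = 1064/185135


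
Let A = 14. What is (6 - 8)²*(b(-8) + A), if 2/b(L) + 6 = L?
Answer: 388/7 ≈ 55.429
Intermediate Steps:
b(L) = 2/(-6 + L)
(6 - 8)²*(b(-8) + A) = (6 - 8)²*(2/(-6 - 8) + 14) = (-2)²*(2/(-14) + 14) = 4*(2*(-1/14) + 14) = 4*(-⅐ + 14) = 4*(97/7) = 388/7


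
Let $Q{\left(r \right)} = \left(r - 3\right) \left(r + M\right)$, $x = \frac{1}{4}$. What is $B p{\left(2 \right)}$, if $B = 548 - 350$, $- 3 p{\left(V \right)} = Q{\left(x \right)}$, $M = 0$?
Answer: $\frac{363}{8} \approx 45.375$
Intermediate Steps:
$x = \frac{1}{4} \approx 0.25$
$Q{\left(r \right)} = r \left(-3 + r\right)$ ($Q{\left(r \right)} = \left(r - 3\right) \left(r + 0\right) = \left(-3 + r\right) r = r \left(-3 + r\right)$)
$p{\left(V \right)} = \frac{11}{48}$ ($p{\left(V \right)} = - \frac{\frac{1}{4} \left(-3 + \frac{1}{4}\right)}{3} = - \frac{\frac{1}{4} \left(- \frac{11}{4}\right)}{3} = \left(- \frac{1}{3}\right) \left(- \frac{11}{16}\right) = \frac{11}{48}$)
$B = 198$ ($B = 548 - 350 = 198$)
$B p{\left(2 \right)} = 198 \cdot \frac{11}{48} = \frac{363}{8}$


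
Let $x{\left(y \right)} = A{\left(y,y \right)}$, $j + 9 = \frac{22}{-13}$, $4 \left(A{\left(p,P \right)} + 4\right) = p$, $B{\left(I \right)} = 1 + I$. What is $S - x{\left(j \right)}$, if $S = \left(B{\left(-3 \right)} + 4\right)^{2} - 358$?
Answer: $- \frac{18061}{52} \approx -347.33$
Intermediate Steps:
$A{\left(p,P \right)} = -4 + \frac{p}{4}$
$j = - \frac{139}{13}$ ($j = -9 + \frac{22}{-13} = -9 + 22 \left(- \frac{1}{13}\right) = -9 - \frac{22}{13} = - \frac{139}{13} \approx -10.692$)
$x{\left(y \right)} = -4 + \frac{y}{4}$
$S = -354$ ($S = \left(\left(1 - 3\right) + 4\right)^{2} - 358 = \left(-2 + 4\right)^{2} - 358 = 2^{2} - 358 = 4 - 358 = -354$)
$S - x{\left(j \right)} = -354 - \left(-4 + \frac{1}{4} \left(- \frac{139}{13}\right)\right) = -354 - \left(-4 - \frac{139}{52}\right) = -354 - - \frac{347}{52} = -354 + \frac{347}{52} = - \frac{18061}{52}$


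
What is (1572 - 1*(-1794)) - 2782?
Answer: 584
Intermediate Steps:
(1572 - 1*(-1794)) - 2782 = (1572 + 1794) - 2782 = 3366 - 2782 = 584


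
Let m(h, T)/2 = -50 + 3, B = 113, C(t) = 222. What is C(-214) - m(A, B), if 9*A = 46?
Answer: 316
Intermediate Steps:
A = 46/9 (A = (⅑)*46 = 46/9 ≈ 5.1111)
m(h, T) = -94 (m(h, T) = 2*(-50 + 3) = 2*(-47) = -94)
C(-214) - m(A, B) = 222 - 1*(-94) = 222 + 94 = 316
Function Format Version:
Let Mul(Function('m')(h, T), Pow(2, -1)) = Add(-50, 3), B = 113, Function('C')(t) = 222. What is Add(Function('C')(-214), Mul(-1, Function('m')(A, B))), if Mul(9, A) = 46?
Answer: 316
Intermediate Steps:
A = Rational(46, 9) (A = Mul(Rational(1, 9), 46) = Rational(46, 9) ≈ 5.1111)
Function('m')(h, T) = -94 (Function('m')(h, T) = Mul(2, Add(-50, 3)) = Mul(2, -47) = -94)
Add(Function('C')(-214), Mul(-1, Function('m')(A, B))) = Add(222, Mul(-1, -94)) = Add(222, 94) = 316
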